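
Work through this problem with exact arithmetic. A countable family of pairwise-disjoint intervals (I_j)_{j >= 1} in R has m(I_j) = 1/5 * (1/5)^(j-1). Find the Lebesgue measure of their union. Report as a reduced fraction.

By countable additivity of the Lebesgue measure on pairwise disjoint measurable sets,
  m(union_{j >= 1} I_j) = sum_{j >= 1} m(I_j) = sum_{j >= 1} a * r^(j-1),
  with a = 1/5 and r = 1/5.
Since 0 < r = 1/5 < 1, the geometric series converges:
  sum_{j >= 1} a * r^(j-1) = a / (1 - r).
  = 1/5 / (1 - 1/5)
  = 1/5 / (4/5)
  = 1/4.

1/4


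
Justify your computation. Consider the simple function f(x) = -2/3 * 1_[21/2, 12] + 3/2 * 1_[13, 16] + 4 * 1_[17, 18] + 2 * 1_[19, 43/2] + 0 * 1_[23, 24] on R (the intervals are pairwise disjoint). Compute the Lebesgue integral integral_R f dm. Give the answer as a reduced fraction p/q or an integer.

For a simple function f = sum_i c_i * 1_{A_i} with disjoint A_i,
  integral f dm = sum_i c_i * m(A_i).
Lengths of the A_i:
  m(A_1) = 12 - 21/2 = 3/2.
  m(A_2) = 16 - 13 = 3.
  m(A_3) = 18 - 17 = 1.
  m(A_4) = 43/2 - 19 = 5/2.
  m(A_5) = 24 - 23 = 1.
Contributions c_i * m(A_i):
  (-2/3) * (3/2) = -1.
  (3/2) * (3) = 9/2.
  (4) * (1) = 4.
  (2) * (5/2) = 5.
  (0) * (1) = 0.
Total: -1 + 9/2 + 4 + 5 + 0 = 25/2.

25/2


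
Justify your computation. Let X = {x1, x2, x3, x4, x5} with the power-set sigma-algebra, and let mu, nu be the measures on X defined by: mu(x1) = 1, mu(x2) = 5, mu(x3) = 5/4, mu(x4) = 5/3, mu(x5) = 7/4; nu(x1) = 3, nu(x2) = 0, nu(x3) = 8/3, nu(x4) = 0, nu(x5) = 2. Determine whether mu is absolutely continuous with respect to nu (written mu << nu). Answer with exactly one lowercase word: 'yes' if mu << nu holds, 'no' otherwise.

mu << nu means: every nu-null measurable set is also mu-null; equivalently, for every atom x, if nu({x}) = 0 then mu({x}) = 0.
Checking each atom:
  x1: nu = 3 > 0 -> no constraint.
  x2: nu = 0, mu = 5 > 0 -> violates mu << nu.
  x3: nu = 8/3 > 0 -> no constraint.
  x4: nu = 0, mu = 5/3 > 0 -> violates mu << nu.
  x5: nu = 2 > 0 -> no constraint.
The atom(s) x2, x4 violate the condition (nu = 0 but mu > 0). Therefore mu is NOT absolutely continuous w.r.t. nu.

no


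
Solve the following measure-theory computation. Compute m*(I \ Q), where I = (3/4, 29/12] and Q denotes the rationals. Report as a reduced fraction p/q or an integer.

The interval I = (3/4, 29/12] has m(I) = 29/12 - 3/4 = 5/3 (endpoints are measure-zero, so open/closed/half-open agree). Write I = (I cap Q) u (I \ Q). The rationals in I are countable, so m*(I cap Q) = 0 (cover each rational by intervals whose total length is arbitrarily small). By countable subadditivity m*(I) <= m*(I cap Q) + m*(I \ Q), hence m*(I \ Q) >= m(I) = 5/3. The reverse inequality m*(I \ Q) <= m*(I) = 5/3 is trivial since (I \ Q) is a subset of I. Therefore m*(I \ Q) = 5/3.

5/3


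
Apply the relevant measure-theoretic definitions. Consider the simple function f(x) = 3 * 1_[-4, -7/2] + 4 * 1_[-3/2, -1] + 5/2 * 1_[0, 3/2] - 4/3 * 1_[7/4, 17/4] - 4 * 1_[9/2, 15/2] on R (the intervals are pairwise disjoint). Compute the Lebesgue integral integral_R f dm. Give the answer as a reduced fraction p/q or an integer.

For a simple function f = sum_i c_i * 1_{A_i} with disjoint A_i,
  integral f dm = sum_i c_i * m(A_i).
Lengths of the A_i:
  m(A_1) = -7/2 - (-4) = 1/2.
  m(A_2) = -1 - (-3/2) = 1/2.
  m(A_3) = 3/2 - 0 = 3/2.
  m(A_4) = 17/4 - 7/4 = 5/2.
  m(A_5) = 15/2 - 9/2 = 3.
Contributions c_i * m(A_i):
  (3) * (1/2) = 3/2.
  (4) * (1/2) = 2.
  (5/2) * (3/2) = 15/4.
  (-4/3) * (5/2) = -10/3.
  (-4) * (3) = -12.
Total: 3/2 + 2 + 15/4 - 10/3 - 12 = -97/12.

-97/12


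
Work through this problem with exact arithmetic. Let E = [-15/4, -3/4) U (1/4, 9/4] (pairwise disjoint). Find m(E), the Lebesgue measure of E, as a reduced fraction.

For pairwise disjoint intervals, m(union_i I_i) = sum_i m(I_i),
and m is invariant under swapping open/closed endpoints (single points have measure 0).
So m(E) = sum_i (b_i - a_i).
  I_1 has length -3/4 - (-15/4) = 3.
  I_2 has length 9/4 - 1/4 = 2.
Summing:
  m(E) = 3 + 2 = 5.

5


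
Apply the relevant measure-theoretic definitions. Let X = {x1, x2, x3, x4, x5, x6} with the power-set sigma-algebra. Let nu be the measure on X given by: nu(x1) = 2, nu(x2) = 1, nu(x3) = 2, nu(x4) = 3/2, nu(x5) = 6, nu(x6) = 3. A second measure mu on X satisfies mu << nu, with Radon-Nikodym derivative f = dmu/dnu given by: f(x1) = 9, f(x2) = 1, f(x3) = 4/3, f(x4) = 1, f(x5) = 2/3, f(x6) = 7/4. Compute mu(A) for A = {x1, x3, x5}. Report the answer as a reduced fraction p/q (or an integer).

By the defining property of the Radon-Nikodym derivative, for every measurable set A,
  mu(A) = integral_A f dnu.
Since nu is a discrete measure concentrated on the atoms of X, the integral over A reduces to the sum
  mu(A) = sum_{x in A} f(x) * nu({x}).
Computing each term:
  x1: f(x1) * nu(x1) = 9 * 2 = 18.
  x3: f(x3) * nu(x3) = 4/3 * 2 = 8/3.
  x5: f(x5) * nu(x5) = 2/3 * 6 = 4.
Summing: mu(A) = 18 + 8/3 + 4 = 74/3.

74/3


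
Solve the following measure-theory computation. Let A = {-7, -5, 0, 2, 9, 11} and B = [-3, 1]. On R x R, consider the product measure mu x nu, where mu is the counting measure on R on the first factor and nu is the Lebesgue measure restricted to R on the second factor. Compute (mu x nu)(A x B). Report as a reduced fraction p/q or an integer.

For a measurable rectangle A x B, the product measure satisfies
  (mu x nu)(A x B) = mu(A) * nu(B).
  mu(A) = 6.
  nu(B) = 4.
  (mu x nu)(A x B) = 6 * 4 = 24.

24


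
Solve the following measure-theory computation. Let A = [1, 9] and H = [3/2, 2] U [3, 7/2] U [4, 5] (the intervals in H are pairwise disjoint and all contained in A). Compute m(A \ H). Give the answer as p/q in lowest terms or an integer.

The ambient interval has length m(A) = 9 - 1 = 8.
Since the holes are disjoint and sit inside A, by finite additivity
  m(H) = sum_i (b_i - a_i), and m(A \ H) = m(A) - m(H).
Computing the hole measures:
  m(H_1) = 2 - 3/2 = 1/2.
  m(H_2) = 7/2 - 3 = 1/2.
  m(H_3) = 5 - 4 = 1.
Summed: m(H) = 1/2 + 1/2 + 1 = 2.
So m(A \ H) = 8 - 2 = 6.

6


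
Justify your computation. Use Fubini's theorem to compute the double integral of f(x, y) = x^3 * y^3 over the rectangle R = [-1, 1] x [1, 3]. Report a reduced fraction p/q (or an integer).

f(x, y) is a tensor product of a function of x and a function of y, and both factors are bounded continuous (hence Lebesgue integrable) on the rectangle, so Fubini's theorem applies:
  integral_R f d(m x m) = (integral_a1^b1 x^3 dx) * (integral_a2^b2 y^3 dy).
Inner integral in x: integral_{-1}^{1} x^3 dx = (1^4 - (-1)^4)/4
  = 0.
Inner integral in y: integral_{1}^{3} y^3 dy = (3^4 - 1^4)/4
  = 20.
Product: (0) * (20) = 0.

0


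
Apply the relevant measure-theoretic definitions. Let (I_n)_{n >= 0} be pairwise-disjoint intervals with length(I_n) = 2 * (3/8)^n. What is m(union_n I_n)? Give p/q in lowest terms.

By countable additivity of the Lebesgue measure on pairwise disjoint measurable sets,
  m(union_{n >= 0} I_n) = sum_{n >= 0} m(I_n) = sum_{n >= 0} a * r^n,
  with a = 2 and r = 3/8.
Since 0 < r = 3/8 < 1, the geometric series converges:
  sum_{n >= 0} a * r^n = a / (1 - r).
  = 2 / (1 - 3/8)
  = 2 / (5/8)
  = 16/5.

16/5


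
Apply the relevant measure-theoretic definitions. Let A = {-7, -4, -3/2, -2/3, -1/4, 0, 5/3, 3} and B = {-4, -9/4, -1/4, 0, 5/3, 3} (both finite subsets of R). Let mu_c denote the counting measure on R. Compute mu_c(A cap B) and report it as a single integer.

Counting measure on a finite set equals cardinality. mu_c(A cap B) = |A cap B| (elements appearing in both).
Enumerating the elements of A that also lie in B gives 5 element(s).
So mu_c(A cap B) = 5.

5


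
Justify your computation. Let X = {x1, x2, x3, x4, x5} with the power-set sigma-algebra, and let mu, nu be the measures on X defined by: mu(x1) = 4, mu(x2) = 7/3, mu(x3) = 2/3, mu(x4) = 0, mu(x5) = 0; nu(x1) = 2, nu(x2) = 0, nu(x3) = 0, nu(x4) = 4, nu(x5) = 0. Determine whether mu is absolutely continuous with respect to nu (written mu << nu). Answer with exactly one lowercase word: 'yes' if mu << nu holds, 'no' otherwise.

mu << nu means: every nu-null measurable set is also mu-null; equivalently, for every atom x, if nu({x}) = 0 then mu({x}) = 0.
Checking each atom:
  x1: nu = 2 > 0 -> no constraint.
  x2: nu = 0, mu = 7/3 > 0 -> violates mu << nu.
  x3: nu = 0, mu = 2/3 > 0 -> violates mu << nu.
  x4: nu = 4 > 0 -> no constraint.
  x5: nu = 0, mu = 0 -> consistent with mu << nu.
The atom(s) x2, x3 violate the condition (nu = 0 but mu > 0). Therefore mu is NOT absolutely continuous w.r.t. nu.

no


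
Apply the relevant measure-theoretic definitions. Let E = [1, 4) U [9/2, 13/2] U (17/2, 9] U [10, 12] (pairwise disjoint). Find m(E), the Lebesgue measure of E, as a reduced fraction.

For pairwise disjoint intervals, m(union_i I_i) = sum_i m(I_i),
and m is invariant under swapping open/closed endpoints (single points have measure 0).
So m(E) = sum_i (b_i - a_i).
  I_1 has length 4 - 1 = 3.
  I_2 has length 13/2 - 9/2 = 2.
  I_3 has length 9 - 17/2 = 1/2.
  I_4 has length 12 - 10 = 2.
Summing:
  m(E) = 3 + 2 + 1/2 + 2 = 15/2.

15/2


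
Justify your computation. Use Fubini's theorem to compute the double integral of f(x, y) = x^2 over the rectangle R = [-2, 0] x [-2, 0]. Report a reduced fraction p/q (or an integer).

f(x, y) is a tensor product of a function of x and a function of y, and both factors are bounded continuous (hence Lebesgue integrable) on the rectangle, so Fubini's theorem applies:
  integral_R f d(m x m) = (integral_a1^b1 x^2 dx) * (integral_a2^b2 1 dy).
Inner integral in x: integral_{-2}^{0} x^2 dx = (0^3 - (-2)^3)/3
  = 8/3.
Inner integral in y: integral_{-2}^{0} 1 dy = (0^1 - (-2)^1)/1
  = 2.
Product: (8/3) * (2) = 16/3.

16/3


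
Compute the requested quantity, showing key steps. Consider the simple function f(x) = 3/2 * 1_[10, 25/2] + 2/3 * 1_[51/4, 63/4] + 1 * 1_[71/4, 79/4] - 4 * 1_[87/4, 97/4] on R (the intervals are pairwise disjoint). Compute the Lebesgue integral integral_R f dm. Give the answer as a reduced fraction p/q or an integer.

For a simple function f = sum_i c_i * 1_{A_i} with disjoint A_i,
  integral f dm = sum_i c_i * m(A_i).
Lengths of the A_i:
  m(A_1) = 25/2 - 10 = 5/2.
  m(A_2) = 63/4 - 51/4 = 3.
  m(A_3) = 79/4 - 71/4 = 2.
  m(A_4) = 97/4 - 87/4 = 5/2.
Contributions c_i * m(A_i):
  (3/2) * (5/2) = 15/4.
  (2/3) * (3) = 2.
  (1) * (2) = 2.
  (-4) * (5/2) = -10.
Total: 15/4 + 2 + 2 - 10 = -9/4.

-9/4


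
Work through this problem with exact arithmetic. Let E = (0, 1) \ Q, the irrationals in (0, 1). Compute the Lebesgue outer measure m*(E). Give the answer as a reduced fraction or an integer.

The interval I = (0, 1) has m(I) = 1 - 0 = 1 (endpoints are measure-zero, so open/closed/half-open agree). Write I = (I cap Q) u (I \ Q). The rationals in I are countable, so m*(I cap Q) = 0 (cover each rational by intervals whose total length is arbitrarily small). By countable subadditivity m*(I) <= m*(I cap Q) + m*(I \ Q), hence m*(I \ Q) >= m(I) = 1. The reverse inequality m*(I \ Q) <= m*(I) = 1 is trivial since (I \ Q) is a subset of I. Therefore m*(I \ Q) = 1.

1


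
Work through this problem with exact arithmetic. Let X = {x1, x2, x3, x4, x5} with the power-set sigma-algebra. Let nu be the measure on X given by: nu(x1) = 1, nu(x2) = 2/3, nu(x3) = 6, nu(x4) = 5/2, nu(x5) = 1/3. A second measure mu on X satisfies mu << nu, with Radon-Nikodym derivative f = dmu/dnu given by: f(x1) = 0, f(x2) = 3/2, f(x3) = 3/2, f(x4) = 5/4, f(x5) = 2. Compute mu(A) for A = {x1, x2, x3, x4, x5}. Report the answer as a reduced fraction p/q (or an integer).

By the defining property of the Radon-Nikodym derivative, for every measurable set A,
  mu(A) = integral_A f dnu.
Since nu is a discrete measure concentrated on the atoms of X, the integral over A reduces to the sum
  mu(A) = sum_{x in A} f(x) * nu({x}).
Computing each term:
  x1: f(x1) * nu(x1) = 0 * 1 = 0.
  x2: f(x2) * nu(x2) = 3/2 * 2/3 = 1.
  x3: f(x3) * nu(x3) = 3/2 * 6 = 9.
  x4: f(x4) * nu(x4) = 5/4 * 5/2 = 25/8.
  x5: f(x5) * nu(x5) = 2 * 1/3 = 2/3.
Summing: mu(A) = 0 + 1 + 9 + 25/8 + 2/3 = 331/24.

331/24


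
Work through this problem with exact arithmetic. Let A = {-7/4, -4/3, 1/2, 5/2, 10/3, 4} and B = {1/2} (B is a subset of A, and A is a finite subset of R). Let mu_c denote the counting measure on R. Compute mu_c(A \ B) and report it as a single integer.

Counting measure assigns mu_c(E) = |E| (number of elements) when E is finite. For B subset A, A \ B is the set of elements of A not in B, so |A \ B| = |A| - |B|.
|A| = 6, |B| = 1, so mu_c(A \ B) = 6 - 1 = 5.

5


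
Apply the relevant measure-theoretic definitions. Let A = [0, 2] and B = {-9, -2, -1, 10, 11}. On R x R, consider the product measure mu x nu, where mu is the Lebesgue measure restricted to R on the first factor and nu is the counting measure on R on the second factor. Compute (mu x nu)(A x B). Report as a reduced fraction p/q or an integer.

For a measurable rectangle A x B, the product measure satisfies
  (mu x nu)(A x B) = mu(A) * nu(B).
  mu(A) = 2.
  nu(B) = 5.
  (mu x nu)(A x B) = 2 * 5 = 10.

10


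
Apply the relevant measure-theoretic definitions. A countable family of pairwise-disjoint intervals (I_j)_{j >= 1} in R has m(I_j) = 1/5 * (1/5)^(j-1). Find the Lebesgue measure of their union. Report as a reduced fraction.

By countable additivity of the Lebesgue measure on pairwise disjoint measurable sets,
  m(union_{j >= 1} I_j) = sum_{j >= 1} m(I_j) = sum_{j >= 1} a * r^(j-1),
  with a = 1/5 and r = 1/5.
Since 0 < r = 1/5 < 1, the geometric series converges:
  sum_{j >= 1} a * r^(j-1) = a / (1 - r).
  = 1/5 / (1 - 1/5)
  = 1/5 / (4/5)
  = 1/4.

1/4


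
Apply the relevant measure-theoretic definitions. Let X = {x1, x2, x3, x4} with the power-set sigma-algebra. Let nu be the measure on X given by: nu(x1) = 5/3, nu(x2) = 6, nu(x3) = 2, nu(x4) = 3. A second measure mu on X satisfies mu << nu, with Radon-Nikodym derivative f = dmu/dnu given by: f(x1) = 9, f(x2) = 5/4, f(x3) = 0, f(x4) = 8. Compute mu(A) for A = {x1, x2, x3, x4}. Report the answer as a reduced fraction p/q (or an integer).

By the defining property of the Radon-Nikodym derivative, for every measurable set A,
  mu(A) = integral_A f dnu.
Since nu is a discrete measure concentrated on the atoms of X, the integral over A reduces to the sum
  mu(A) = sum_{x in A} f(x) * nu({x}).
Computing each term:
  x1: f(x1) * nu(x1) = 9 * 5/3 = 15.
  x2: f(x2) * nu(x2) = 5/4 * 6 = 15/2.
  x3: f(x3) * nu(x3) = 0 * 2 = 0.
  x4: f(x4) * nu(x4) = 8 * 3 = 24.
Summing: mu(A) = 15 + 15/2 + 0 + 24 = 93/2.

93/2


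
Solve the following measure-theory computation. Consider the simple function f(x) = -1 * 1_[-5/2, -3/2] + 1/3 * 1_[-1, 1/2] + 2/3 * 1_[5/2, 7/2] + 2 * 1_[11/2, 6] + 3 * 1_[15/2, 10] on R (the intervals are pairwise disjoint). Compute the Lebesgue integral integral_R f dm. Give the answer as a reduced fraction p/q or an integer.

For a simple function f = sum_i c_i * 1_{A_i} with disjoint A_i,
  integral f dm = sum_i c_i * m(A_i).
Lengths of the A_i:
  m(A_1) = -3/2 - (-5/2) = 1.
  m(A_2) = 1/2 - (-1) = 3/2.
  m(A_3) = 7/2 - 5/2 = 1.
  m(A_4) = 6 - 11/2 = 1/2.
  m(A_5) = 10 - 15/2 = 5/2.
Contributions c_i * m(A_i):
  (-1) * (1) = -1.
  (1/3) * (3/2) = 1/2.
  (2/3) * (1) = 2/3.
  (2) * (1/2) = 1.
  (3) * (5/2) = 15/2.
Total: -1 + 1/2 + 2/3 + 1 + 15/2 = 26/3.

26/3


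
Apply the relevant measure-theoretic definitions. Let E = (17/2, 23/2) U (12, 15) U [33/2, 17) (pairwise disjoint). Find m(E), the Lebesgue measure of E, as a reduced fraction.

For pairwise disjoint intervals, m(union_i I_i) = sum_i m(I_i),
and m is invariant under swapping open/closed endpoints (single points have measure 0).
So m(E) = sum_i (b_i - a_i).
  I_1 has length 23/2 - 17/2 = 3.
  I_2 has length 15 - 12 = 3.
  I_3 has length 17 - 33/2 = 1/2.
Summing:
  m(E) = 3 + 3 + 1/2 = 13/2.

13/2


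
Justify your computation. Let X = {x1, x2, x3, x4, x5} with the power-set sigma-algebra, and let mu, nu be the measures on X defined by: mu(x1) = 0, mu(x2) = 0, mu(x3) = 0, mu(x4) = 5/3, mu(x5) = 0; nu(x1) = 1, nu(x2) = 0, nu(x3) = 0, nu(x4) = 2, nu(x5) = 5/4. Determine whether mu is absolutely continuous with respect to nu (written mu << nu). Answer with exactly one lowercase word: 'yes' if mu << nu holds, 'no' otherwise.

mu << nu means: every nu-null measurable set is also mu-null; equivalently, for every atom x, if nu({x}) = 0 then mu({x}) = 0.
Checking each atom:
  x1: nu = 1 > 0 -> no constraint.
  x2: nu = 0, mu = 0 -> consistent with mu << nu.
  x3: nu = 0, mu = 0 -> consistent with mu << nu.
  x4: nu = 2 > 0 -> no constraint.
  x5: nu = 5/4 > 0 -> no constraint.
No atom violates the condition. Therefore mu << nu.

yes


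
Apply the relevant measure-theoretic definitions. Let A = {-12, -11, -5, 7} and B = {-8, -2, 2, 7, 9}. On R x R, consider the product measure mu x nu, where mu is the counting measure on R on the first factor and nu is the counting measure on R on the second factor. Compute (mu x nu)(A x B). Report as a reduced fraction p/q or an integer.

For a measurable rectangle A x B, the product measure satisfies
  (mu x nu)(A x B) = mu(A) * nu(B).
  mu(A) = 4.
  nu(B) = 5.
  (mu x nu)(A x B) = 4 * 5 = 20.

20


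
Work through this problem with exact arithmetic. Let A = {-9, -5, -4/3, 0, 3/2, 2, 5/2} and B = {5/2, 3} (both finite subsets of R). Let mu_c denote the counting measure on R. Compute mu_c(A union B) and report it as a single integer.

Counting measure on a finite set equals cardinality. By inclusion-exclusion, |A union B| = |A| + |B| - |A cap B|.
|A| = 7, |B| = 2, |A cap B| = 1.
So mu_c(A union B) = 7 + 2 - 1 = 8.

8


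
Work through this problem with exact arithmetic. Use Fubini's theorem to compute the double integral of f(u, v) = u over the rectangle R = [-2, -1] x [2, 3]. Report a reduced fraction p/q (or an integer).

f(u, v) is a tensor product of a function of u and a function of v, and both factors are bounded continuous (hence Lebesgue integrable) on the rectangle, so Fubini's theorem applies:
  integral_R f d(m x m) = (integral_a1^b1 u du) * (integral_a2^b2 1 dv).
Inner integral in u: integral_{-2}^{-1} u du = ((-1)^2 - (-2)^2)/2
  = -3/2.
Inner integral in v: integral_{2}^{3} 1 dv = (3^1 - 2^1)/1
  = 1.
Product: (-3/2) * (1) = -3/2.

-3/2


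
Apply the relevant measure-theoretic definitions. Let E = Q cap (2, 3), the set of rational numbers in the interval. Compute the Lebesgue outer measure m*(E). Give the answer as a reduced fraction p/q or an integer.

The set Q cap (2, 3) is countable (a subset of the countable set Q). Lebesgue outer measure of any countable set is 0: each singleton {q} has m*({q}) = 0, and by countable subadditivity m*(union_k {q_k}) <= sum_k m*({q_k}) = sum_k 0 = 0. The reverse inequality m*(E) >= 0 is automatic. So m*(Q cap (2, 3)) = 0.

0


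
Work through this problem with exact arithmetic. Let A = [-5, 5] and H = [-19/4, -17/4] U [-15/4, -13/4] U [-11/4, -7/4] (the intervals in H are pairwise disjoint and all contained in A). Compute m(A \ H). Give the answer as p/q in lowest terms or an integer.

The ambient interval has length m(A) = 5 - (-5) = 10.
Since the holes are disjoint and sit inside A, by finite additivity
  m(H) = sum_i (b_i - a_i), and m(A \ H) = m(A) - m(H).
Computing the hole measures:
  m(H_1) = -17/4 - (-19/4) = 1/2.
  m(H_2) = -13/4 - (-15/4) = 1/2.
  m(H_3) = -7/4 - (-11/4) = 1.
Summed: m(H) = 1/2 + 1/2 + 1 = 2.
So m(A \ H) = 10 - 2 = 8.

8


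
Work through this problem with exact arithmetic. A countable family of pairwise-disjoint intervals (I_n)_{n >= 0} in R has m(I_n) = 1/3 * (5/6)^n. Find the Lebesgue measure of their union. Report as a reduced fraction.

By countable additivity of the Lebesgue measure on pairwise disjoint measurable sets,
  m(union_{n >= 0} I_n) = sum_{n >= 0} m(I_n) = sum_{n >= 0} a * r^n,
  with a = 1/3 and r = 5/6.
Since 0 < r = 5/6 < 1, the geometric series converges:
  sum_{n >= 0} a * r^n = a / (1 - r).
  = 1/3 / (1 - 5/6)
  = 1/3 / (1/6)
  = 2.

2


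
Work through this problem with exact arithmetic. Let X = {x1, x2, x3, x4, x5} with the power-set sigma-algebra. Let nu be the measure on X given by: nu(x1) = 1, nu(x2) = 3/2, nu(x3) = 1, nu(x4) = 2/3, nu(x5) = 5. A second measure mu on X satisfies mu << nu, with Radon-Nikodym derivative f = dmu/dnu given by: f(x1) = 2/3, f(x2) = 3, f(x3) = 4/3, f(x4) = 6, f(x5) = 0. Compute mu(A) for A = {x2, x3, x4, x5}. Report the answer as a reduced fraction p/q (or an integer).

By the defining property of the Radon-Nikodym derivative, for every measurable set A,
  mu(A) = integral_A f dnu.
Since nu is a discrete measure concentrated on the atoms of X, the integral over A reduces to the sum
  mu(A) = sum_{x in A} f(x) * nu({x}).
Computing each term:
  x2: f(x2) * nu(x2) = 3 * 3/2 = 9/2.
  x3: f(x3) * nu(x3) = 4/3 * 1 = 4/3.
  x4: f(x4) * nu(x4) = 6 * 2/3 = 4.
  x5: f(x5) * nu(x5) = 0 * 5 = 0.
Summing: mu(A) = 9/2 + 4/3 + 4 + 0 = 59/6.

59/6


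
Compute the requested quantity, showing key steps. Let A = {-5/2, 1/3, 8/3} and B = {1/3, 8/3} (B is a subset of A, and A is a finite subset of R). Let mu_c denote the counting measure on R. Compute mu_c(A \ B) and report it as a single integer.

Counting measure assigns mu_c(E) = |E| (number of elements) when E is finite. For B subset A, A \ B is the set of elements of A not in B, so |A \ B| = |A| - |B|.
|A| = 3, |B| = 2, so mu_c(A \ B) = 3 - 2 = 1.

1


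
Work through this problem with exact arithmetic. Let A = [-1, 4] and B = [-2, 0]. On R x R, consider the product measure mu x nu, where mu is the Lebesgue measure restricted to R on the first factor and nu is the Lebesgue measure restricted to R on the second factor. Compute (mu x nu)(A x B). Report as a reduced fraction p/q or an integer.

For a measurable rectangle A x B, the product measure satisfies
  (mu x nu)(A x B) = mu(A) * nu(B).
  mu(A) = 5.
  nu(B) = 2.
  (mu x nu)(A x B) = 5 * 2 = 10.

10


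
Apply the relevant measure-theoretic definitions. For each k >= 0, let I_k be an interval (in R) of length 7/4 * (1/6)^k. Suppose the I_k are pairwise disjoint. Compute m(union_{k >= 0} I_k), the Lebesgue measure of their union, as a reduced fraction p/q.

By countable additivity of the Lebesgue measure on pairwise disjoint measurable sets,
  m(union_{k >= 0} I_k) = sum_{k >= 0} m(I_k) = sum_{k >= 0} a * r^k,
  with a = 7/4 and r = 1/6.
Since 0 < r = 1/6 < 1, the geometric series converges:
  sum_{k >= 0} a * r^k = a / (1 - r).
  = 7/4 / (1 - 1/6)
  = 7/4 / (5/6)
  = 21/10.

21/10


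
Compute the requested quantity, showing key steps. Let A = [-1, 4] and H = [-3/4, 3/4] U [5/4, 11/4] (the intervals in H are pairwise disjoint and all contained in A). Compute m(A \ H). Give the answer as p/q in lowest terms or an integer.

The ambient interval has length m(A) = 4 - (-1) = 5.
Since the holes are disjoint and sit inside A, by finite additivity
  m(H) = sum_i (b_i - a_i), and m(A \ H) = m(A) - m(H).
Computing the hole measures:
  m(H_1) = 3/4 - (-3/4) = 3/2.
  m(H_2) = 11/4 - 5/4 = 3/2.
Summed: m(H) = 3/2 + 3/2 = 3.
So m(A \ H) = 5 - 3 = 2.

2


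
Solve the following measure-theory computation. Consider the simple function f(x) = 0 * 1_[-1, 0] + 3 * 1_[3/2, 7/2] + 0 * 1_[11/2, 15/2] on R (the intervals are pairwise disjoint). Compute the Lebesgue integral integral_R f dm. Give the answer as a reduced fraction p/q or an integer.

For a simple function f = sum_i c_i * 1_{A_i} with disjoint A_i,
  integral f dm = sum_i c_i * m(A_i).
Lengths of the A_i:
  m(A_1) = 0 - (-1) = 1.
  m(A_2) = 7/2 - 3/2 = 2.
  m(A_3) = 15/2 - 11/2 = 2.
Contributions c_i * m(A_i):
  (0) * (1) = 0.
  (3) * (2) = 6.
  (0) * (2) = 0.
Total: 0 + 6 + 0 = 6.

6


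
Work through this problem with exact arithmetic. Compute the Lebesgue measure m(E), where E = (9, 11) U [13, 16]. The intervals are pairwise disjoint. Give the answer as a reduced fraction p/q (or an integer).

For pairwise disjoint intervals, m(union_i I_i) = sum_i m(I_i),
and m is invariant under swapping open/closed endpoints (single points have measure 0).
So m(E) = sum_i (b_i - a_i).
  I_1 has length 11 - 9 = 2.
  I_2 has length 16 - 13 = 3.
Summing:
  m(E) = 2 + 3 = 5.

5


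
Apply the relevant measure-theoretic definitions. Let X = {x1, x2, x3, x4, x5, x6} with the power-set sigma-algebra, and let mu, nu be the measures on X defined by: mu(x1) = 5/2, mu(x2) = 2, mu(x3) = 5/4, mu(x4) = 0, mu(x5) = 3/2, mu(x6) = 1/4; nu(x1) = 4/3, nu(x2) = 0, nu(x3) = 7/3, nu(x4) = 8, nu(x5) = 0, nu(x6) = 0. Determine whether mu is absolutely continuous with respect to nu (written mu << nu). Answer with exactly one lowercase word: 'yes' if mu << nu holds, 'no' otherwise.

mu << nu means: every nu-null measurable set is also mu-null; equivalently, for every atom x, if nu({x}) = 0 then mu({x}) = 0.
Checking each atom:
  x1: nu = 4/3 > 0 -> no constraint.
  x2: nu = 0, mu = 2 > 0 -> violates mu << nu.
  x3: nu = 7/3 > 0 -> no constraint.
  x4: nu = 8 > 0 -> no constraint.
  x5: nu = 0, mu = 3/2 > 0 -> violates mu << nu.
  x6: nu = 0, mu = 1/4 > 0 -> violates mu << nu.
The atom(s) x2, x5, x6 violate the condition (nu = 0 but mu > 0). Therefore mu is NOT absolutely continuous w.r.t. nu.

no


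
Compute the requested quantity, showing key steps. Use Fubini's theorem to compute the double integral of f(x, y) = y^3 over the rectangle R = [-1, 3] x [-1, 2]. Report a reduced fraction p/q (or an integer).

f(x, y) is a tensor product of a function of x and a function of y, and both factors are bounded continuous (hence Lebesgue integrable) on the rectangle, so Fubini's theorem applies:
  integral_R f d(m x m) = (integral_a1^b1 1 dx) * (integral_a2^b2 y^3 dy).
Inner integral in x: integral_{-1}^{3} 1 dx = (3^1 - (-1)^1)/1
  = 4.
Inner integral in y: integral_{-1}^{2} y^3 dy = (2^4 - (-1)^4)/4
  = 15/4.
Product: (4) * (15/4) = 15.

15


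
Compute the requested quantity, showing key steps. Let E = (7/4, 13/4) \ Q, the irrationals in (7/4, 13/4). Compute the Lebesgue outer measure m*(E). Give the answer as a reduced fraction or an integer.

The interval I = (7/4, 13/4) has m(I) = 13/4 - 7/4 = 3/2 (endpoints are measure-zero, so open/closed/half-open agree). Write I = (I cap Q) u (I \ Q). The rationals in I are countable, so m*(I cap Q) = 0 (cover each rational by intervals whose total length is arbitrarily small). By countable subadditivity m*(I) <= m*(I cap Q) + m*(I \ Q), hence m*(I \ Q) >= m(I) = 3/2. The reverse inequality m*(I \ Q) <= m*(I) = 3/2 is trivial since (I \ Q) is a subset of I. Therefore m*(I \ Q) = 3/2.

3/2


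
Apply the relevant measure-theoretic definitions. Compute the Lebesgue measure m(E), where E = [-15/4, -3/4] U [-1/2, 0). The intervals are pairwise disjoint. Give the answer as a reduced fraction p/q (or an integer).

For pairwise disjoint intervals, m(union_i I_i) = sum_i m(I_i),
and m is invariant under swapping open/closed endpoints (single points have measure 0).
So m(E) = sum_i (b_i - a_i).
  I_1 has length -3/4 - (-15/4) = 3.
  I_2 has length 0 - (-1/2) = 1/2.
Summing:
  m(E) = 3 + 1/2 = 7/2.

7/2


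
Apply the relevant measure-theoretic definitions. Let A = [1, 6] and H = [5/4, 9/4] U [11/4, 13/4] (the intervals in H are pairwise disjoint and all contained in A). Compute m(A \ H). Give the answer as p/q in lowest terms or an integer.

The ambient interval has length m(A) = 6 - 1 = 5.
Since the holes are disjoint and sit inside A, by finite additivity
  m(H) = sum_i (b_i - a_i), and m(A \ H) = m(A) - m(H).
Computing the hole measures:
  m(H_1) = 9/4 - 5/4 = 1.
  m(H_2) = 13/4 - 11/4 = 1/2.
Summed: m(H) = 1 + 1/2 = 3/2.
So m(A \ H) = 5 - 3/2 = 7/2.

7/2


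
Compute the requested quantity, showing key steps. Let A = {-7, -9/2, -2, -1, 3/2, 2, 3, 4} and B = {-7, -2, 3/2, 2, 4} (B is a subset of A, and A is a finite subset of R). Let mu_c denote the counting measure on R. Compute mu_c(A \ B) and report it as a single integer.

Counting measure assigns mu_c(E) = |E| (number of elements) when E is finite. For B subset A, A \ B is the set of elements of A not in B, so |A \ B| = |A| - |B|.
|A| = 8, |B| = 5, so mu_c(A \ B) = 8 - 5 = 3.

3


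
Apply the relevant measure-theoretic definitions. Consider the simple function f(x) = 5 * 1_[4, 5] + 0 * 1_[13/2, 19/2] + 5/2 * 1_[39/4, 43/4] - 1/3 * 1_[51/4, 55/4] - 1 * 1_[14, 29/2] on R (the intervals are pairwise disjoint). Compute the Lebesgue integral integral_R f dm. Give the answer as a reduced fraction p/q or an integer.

For a simple function f = sum_i c_i * 1_{A_i} with disjoint A_i,
  integral f dm = sum_i c_i * m(A_i).
Lengths of the A_i:
  m(A_1) = 5 - 4 = 1.
  m(A_2) = 19/2 - 13/2 = 3.
  m(A_3) = 43/4 - 39/4 = 1.
  m(A_4) = 55/4 - 51/4 = 1.
  m(A_5) = 29/2 - 14 = 1/2.
Contributions c_i * m(A_i):
  (5) * (1) = 5.
  (0) * (3) = 0.
  (5/2) * (1) = 5/2.
  (-1/3) * (1) = -1/3.
  (-1) * (1/2) = -1/2.
Total: 5 + 0 + 5/2 - 1/3 - 1/2 = 20/3.

20/3


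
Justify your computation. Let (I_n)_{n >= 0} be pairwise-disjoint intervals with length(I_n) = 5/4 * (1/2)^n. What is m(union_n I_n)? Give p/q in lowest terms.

By countable additivity of the Lebesgue measure on pairwise disjoint measurable sets,
  m(union_{n >= 0} I_n) = sum_{n >= 0} m(I_n) = sum_{n >= 0} a * r^n,
  with a = 5/4 and r = 1/2.
Since 0 < r = 1/2 < 1, the geometric series converges:
  sum_{n >= 0} a * r^n = a / (1 - r).
  = 5/4 / (1 - 1/2)
  = 5/4 / (1/2)
  = 5/2.

5/2


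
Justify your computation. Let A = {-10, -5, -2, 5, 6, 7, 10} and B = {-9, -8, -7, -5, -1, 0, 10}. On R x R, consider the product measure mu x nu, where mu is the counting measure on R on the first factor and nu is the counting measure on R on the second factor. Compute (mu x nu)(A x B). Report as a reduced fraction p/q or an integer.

For a measurable rectangle A x B, the product measure satisfies
  (mu x nu)(A x B) = mu(A) * nu(B).
  mu(A) = 7.
  nu(B) = 7.
  (mu x nu)(A x B) = 7 * 7 = 49.

49


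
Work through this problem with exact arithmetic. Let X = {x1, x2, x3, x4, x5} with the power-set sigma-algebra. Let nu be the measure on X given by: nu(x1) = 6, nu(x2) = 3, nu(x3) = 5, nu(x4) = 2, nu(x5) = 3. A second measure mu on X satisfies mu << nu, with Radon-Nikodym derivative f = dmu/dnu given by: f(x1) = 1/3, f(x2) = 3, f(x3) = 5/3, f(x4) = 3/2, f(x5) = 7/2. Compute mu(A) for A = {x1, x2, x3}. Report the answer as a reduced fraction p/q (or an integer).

By the defining property of the Radon-Nikodym derivative, for every measurable set A,
  mu(A) = integral_A f dnu.
Since nu is a discrete measure concentrated on the atoms of X, the integral over A reduces to the sum
  mu(A) = sum_{x in A} f(x) * nu({x}).
Computing each term:
  x1: f(x1) * nu(x1) = 1/3 * 6 = 2.
  x2: f(x2) * nu(x2) = 3 * 3 = 9.
  x3: f(x3) * nu(x3) = 5/3 * 5 = 25/3.
Summing: mu(A) = 2 + 9 + 25/3 = 58/3.

58/3


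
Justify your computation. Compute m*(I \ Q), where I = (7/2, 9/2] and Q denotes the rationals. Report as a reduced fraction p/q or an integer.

The interval I = (7/2, 9/2] has m(I) = 9/2 - 7/2 = 1 (endpoints are measure-zero, so open/closed/half-open agree). Write I = (I cap Q) u (I \ Q). The rationals in I are countable, so m*(I cap Q) = 0 (cover each rational by intervals whose total length is arbitrarily small). By countable subadditivity m*(I) <= m*(I cap Q) + m*(I \ Q), hence m*(I \ Q) >= m(I) = 1. The reverse inequality m*(I \ Q) <= m*(I) = 1 is trivial since (I \ Q) is a subset of I. Therefore m*(I \ Q) = 1.

1


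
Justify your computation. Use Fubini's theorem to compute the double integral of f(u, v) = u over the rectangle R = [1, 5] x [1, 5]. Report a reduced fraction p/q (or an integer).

f(u, v) is a tensor product of a function of u and a function of v, and both factors are bounded continuous (hence Lebesgue integrable) on the rectangle, so Fubini's theorem applies:
  integral_R f d(m x m) = (integral_a1^b1 u du) * (integral_a2^b2 1 dv).
Inner integral in u: integral_{1}^{5} u du = (5^2 - 1^2)/2
  = 12.
Inner integral in v: integral_{1}^{5} 1 dv = (5^1 - 1^1)/1
  = 4.
Product: (12) * (4) = 48.

48


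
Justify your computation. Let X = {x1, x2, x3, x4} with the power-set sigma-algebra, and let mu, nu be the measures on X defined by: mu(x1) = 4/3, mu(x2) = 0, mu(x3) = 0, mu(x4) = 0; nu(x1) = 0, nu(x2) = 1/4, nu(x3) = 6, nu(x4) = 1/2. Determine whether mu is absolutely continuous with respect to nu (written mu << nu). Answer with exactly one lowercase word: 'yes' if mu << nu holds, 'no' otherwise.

mu << nu means: every nu-null measurable set is also mu-null; equivalently, for every atom x, if nu({x}) = 0 then mu({x}) = 0.
Checking each atom:
  x1: nu = 0, mu = 4/3 > 0 -> violates mu << nu.
  x2: nu = 1/4 > 0 -> no constraint.
  x3: nu = 6 > 0 -> no constraint.
  x4: nu = 1/2 > 0 -> no constraint.
The atom(s) x1 violate the condition (nu = 0 but mu > 0). Therefore mu is NOT absolutely continuous w.r.t. nu.

no


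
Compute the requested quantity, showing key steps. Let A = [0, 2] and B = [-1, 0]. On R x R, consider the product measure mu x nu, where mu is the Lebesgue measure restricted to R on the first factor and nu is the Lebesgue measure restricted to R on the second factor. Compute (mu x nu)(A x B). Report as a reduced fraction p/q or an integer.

For a measurable rectangle A x B, the product measure satisfies
  (mu x nu)(A x B) = mu(A) * nu(B).
  mu(A) = 2.
  nu(B) = 1.
  (mu x nu)(A x B) = 2 * 1 = 2.

2


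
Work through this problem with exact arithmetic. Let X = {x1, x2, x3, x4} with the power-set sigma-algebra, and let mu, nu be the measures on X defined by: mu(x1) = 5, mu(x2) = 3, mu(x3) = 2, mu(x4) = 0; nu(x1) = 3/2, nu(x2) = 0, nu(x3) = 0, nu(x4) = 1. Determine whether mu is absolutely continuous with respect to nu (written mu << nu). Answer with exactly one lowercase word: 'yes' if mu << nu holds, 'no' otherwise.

mu << nu means: every nu-null measurable set is also mu-null; equivalently, for every atom x, if nu({x}) = 0 then mu({x}) = 0.
Checking each atom:
  x1: nu = 3/2 > 0 -> no constraint.
  x2: nu = 0, mu = 3 > 0 -> violates mu << nu.
  x3: nu = 0, mu = 2 > 0 -> violates mu << nu.
  x4: nu = 1 > 0 -> no constraint.
The atom(s) x2, x3 violate the condition (nu = 0 but mu > 0). Therefore mu is NOT absolutely continuous w.r.t. nu.

no


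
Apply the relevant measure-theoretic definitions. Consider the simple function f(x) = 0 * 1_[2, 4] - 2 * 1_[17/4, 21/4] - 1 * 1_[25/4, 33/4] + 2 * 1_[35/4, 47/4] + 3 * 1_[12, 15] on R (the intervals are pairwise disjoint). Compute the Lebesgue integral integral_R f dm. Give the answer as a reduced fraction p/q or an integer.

For a simple function f = sum_i c_i * 1_{A_i} with disjoint A_i,
  integral f dm = sum_i c_i * m(A_i).
Lengths of the A_i:
  m(A_1) = 4 - 2 = 2.
  m(A_2) = 21/4 - 17/4 = 1.
  m(A_3) = 33/4 - 25/4 = 2.
  m(A_4) = 47/4 - 35/4 = 3.
  m(A_5) = 15 - 12 = 3.
Contributions c_i * m(A_i):
  (0) * (2) = 0.
  (-2) * (1) = -2.
  (-1) * (2) = -2.
  (2) * (3) = 6.
  (3) * (3) = 9.
Total: 0 - 2 - 2 + 6 + 9 = 11.

11


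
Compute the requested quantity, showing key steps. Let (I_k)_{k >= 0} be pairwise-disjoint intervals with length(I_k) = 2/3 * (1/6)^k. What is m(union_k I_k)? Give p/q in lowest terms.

By countable additivity of the Lebesgue measure on pairwise disjoint measurable sets,
  m(union_{k >= 0} I_k) = sum_{k >= 0} m(I_k) = sum_{k >= 0} a * r^k,
  with a = 2/3 and r = 1/6.
Since 0 < r = 1/6 < 1, the geometric series converges:
  sum_{k >= 0} a * r^k = a / (1 - r).
  = 2/3 / (1 - 1/6)
  = 2/3 / (5/6)
  = 4/5.

4/5


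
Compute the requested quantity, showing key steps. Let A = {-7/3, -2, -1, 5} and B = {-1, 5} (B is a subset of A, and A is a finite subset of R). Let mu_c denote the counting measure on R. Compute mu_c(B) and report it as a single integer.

Counting measure assigns mu_c(E) = |E| (number of elements) when E is finite.
B has 2 element(s), so mu_c(B) = 2.

2


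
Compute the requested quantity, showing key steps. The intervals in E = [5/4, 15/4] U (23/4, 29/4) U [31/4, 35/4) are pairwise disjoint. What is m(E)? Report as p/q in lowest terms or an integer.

For pairwise disjoint intervals, m(union_i I_i) = sum_i m(I_i),
and m is invariant under swapping open/closed endpoints (single points have measure 0).
So m(E) = sum_i (b_i - a_i).
  I_1 has length 15/4 - 5/4 = 5/2.
  I_2 has length 29/4 - 23/4 = 3/2.
  I_3 has length 35/4 - 31/4 = 1.
Summing:
  m(E) = 5/2 + 3/2 + 1 = 5.

5


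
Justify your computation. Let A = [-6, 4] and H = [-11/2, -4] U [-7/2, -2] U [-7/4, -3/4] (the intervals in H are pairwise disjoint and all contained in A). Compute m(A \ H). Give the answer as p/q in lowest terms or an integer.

The ambient interval has length m(A) = 4 - (-6) = 10.
Since the holes are disjoint and sit inside A, by finite additivity
  m(H) = sum_i (b_i - a_i), and m(A \ H) = m(A) - m(H).
Computing the hole measures:
  m(H_1) = -4 - (-11/2) = 3/2.
  m(H_2) = -2 - (-7/2) = 3/2.
  m(H_3) = -3/4 - (-7/4) = 1.
Summed: m(H) = 3/2 + 3/2 + 1 = 4.
So m(A \ H) = 10 - 4 = 6.

6


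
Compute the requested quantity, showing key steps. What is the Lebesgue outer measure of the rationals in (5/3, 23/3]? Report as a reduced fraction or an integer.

E = Q cap (5/3, 23/3] is a subset of Q, which is countable. Enumerate Q = {q_1, q_2, ...}; for any eps > 0, cover q_k by the open interval (q_k - eps/2^(k+1), q_k + eps/2^(k+1)), of length eps/2^k. The total cover length is sum_{k>=1} eps/2^k = eps. Hence m*(E) <= m*(Q) <= eps for every eps > 0, and since outer measure is non-negative, m*(E) = 0.

0


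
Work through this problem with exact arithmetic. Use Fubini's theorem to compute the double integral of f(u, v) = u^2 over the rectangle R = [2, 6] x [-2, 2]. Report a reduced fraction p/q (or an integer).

f(u, v) is a tensor product of a function of u and a function of v, and both factors are bounded continuous (hence Lebesgue integrable) on the rectangle, so Fubini's theorem applies:
  integral_R f d(m x m) = (integral_a1^b1 u^2 du) * (integral_a2^b2 1 dv).
Inner integral in u: integral_{2}^{6} u^2 du = (6^3 - 2^3)/3
  = 208/3.
Inner integral in v: integral_{-2}^{2} 1 dv = (2^1 - (-2)^1)/1
  = 4.
Product: (208/3) * (4) = 832/3.

832/3


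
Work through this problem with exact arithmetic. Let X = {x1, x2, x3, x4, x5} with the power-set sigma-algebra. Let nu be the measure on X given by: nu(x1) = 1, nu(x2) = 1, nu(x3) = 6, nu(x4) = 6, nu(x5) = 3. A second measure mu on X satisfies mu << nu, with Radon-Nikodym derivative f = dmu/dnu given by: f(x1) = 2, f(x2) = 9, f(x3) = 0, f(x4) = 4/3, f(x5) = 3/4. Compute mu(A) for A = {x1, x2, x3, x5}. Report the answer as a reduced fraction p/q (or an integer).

By the defining property of the Radon-Nikodym derivative, for every measurable set A,
  mu(A) = integral_A f dnu.
Since nu is a discrete measure concentrated on the atoms of X, the integral over A reduces to the sum
  mu(A) = sum_{x in A} f(x) * nu({x}).
Computing each term:
  x1: f(x1) * nu(x1) = 2 * 1 = 2.
  x2: f(x2) * nu(x2) = 9 * 1 = 9.
  x3: f(x3) * nu(x3) = 0 * 6 = 0.
  x5: f(x5) * nu(x5) = 3/4 * 3 = 9/4.
Summing: mu(A) = 2 + 9 + 0 + 9/4 = 53/4.

53/4


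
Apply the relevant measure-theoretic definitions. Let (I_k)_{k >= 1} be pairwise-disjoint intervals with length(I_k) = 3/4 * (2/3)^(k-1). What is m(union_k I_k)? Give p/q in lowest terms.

By countable additivity of the Lebesgue measure on pairwise disjoint measurable sets,
  m(union_{k >= 1} I_k) = sum_{k >= 1} m(I_k) = sum_{k >= 1} a * r^(k-1),
  with a = 3/4 and r = 2/3.
Since 0 < r = 2/3 < 1, the geometric series converges:
  sum_{k >= 1} a * r^(k-1) = a / (1 - r).
  = 3/4 / (1 - 2/3)
  = 3/4 / (1/3)
  = 9/4.

9/4


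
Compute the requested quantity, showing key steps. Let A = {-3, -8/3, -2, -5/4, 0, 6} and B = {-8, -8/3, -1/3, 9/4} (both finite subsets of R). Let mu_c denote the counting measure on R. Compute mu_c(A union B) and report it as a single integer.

Counting measure on a finite set equals cardinality. By inclusion-exclusion, |A union B| = |A| + |B| - |A cap B|.
|A| = 6, |B| = 4, |A cap B| = 1.
So mu_c(A union B) = 6 + 4 - 1 = 9.

9


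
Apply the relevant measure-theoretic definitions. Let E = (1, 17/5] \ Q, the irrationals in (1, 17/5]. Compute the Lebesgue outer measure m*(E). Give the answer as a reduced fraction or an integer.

The interval I = (1, 17/5] has m(I) = 17/5 - 1 = 12/5 (endpoints are measure-zero, so open/closed/half-open agree). Write I = (I cap Q) u (I \ Q). The rationals in I are countable, so m*(I cap Q) = 0 (cover each rational by intervals whose total length is arbitrarily small). By countable subadditivity m*(I) <= m*(I cap Q) + m*(I \ Q), hence m*(I \ Q) >= m(I) = 12/5. The reverse inequality m*(I \ Q) <= m*(I) = 12/5 is trivial since (I \ Q) is a subset of I. Therefore m*(I \ Q) = 12/5.

12/5
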